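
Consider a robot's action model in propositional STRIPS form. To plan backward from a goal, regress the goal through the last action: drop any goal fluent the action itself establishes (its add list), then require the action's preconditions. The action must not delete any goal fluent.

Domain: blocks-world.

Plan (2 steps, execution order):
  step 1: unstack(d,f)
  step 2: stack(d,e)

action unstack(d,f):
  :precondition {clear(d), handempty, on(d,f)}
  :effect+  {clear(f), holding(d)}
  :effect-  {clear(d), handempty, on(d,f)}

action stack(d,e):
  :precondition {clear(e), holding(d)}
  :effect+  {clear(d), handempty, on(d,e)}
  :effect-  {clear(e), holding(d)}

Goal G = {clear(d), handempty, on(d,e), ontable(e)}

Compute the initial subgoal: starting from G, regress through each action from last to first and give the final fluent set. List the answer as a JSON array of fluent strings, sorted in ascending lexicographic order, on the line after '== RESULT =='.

Regress step by step:
  through step 2 (stack(d,e)): drop {clear(d), handempty, on(d,e)}, keep {ontable(e)}, require {clear(e), holding(d)}
    → {clear(e), holding(d), ontable(e)}
  through step 1 (unstack(d,f)): drop {holding(d)}, keep {clear(e), ontable(e)}, require {clear(d), handempty, on(d,f)}
    → {clear(d), clear(e), handempty, on(d,f), ontable(e)}

== RESULT ==
["clear(d)", "clear(e)", "handempty", "on(d,f)", "ontable(e)"]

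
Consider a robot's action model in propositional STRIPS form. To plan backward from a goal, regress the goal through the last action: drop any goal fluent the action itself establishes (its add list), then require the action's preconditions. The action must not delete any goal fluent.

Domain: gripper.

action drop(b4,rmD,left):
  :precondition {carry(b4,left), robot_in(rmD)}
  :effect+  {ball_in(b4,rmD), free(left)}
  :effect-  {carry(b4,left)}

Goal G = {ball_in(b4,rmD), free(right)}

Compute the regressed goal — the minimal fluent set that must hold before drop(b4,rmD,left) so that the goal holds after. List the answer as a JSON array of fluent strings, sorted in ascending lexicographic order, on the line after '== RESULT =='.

Regress:
  G ∩ del = {}  (empty — regression defined)
  G \ add = {ball_in(b4,rmD), free(right)} \ {ball_in(b4,rmD), free(left)} = {free(right)}
  ∪ pre   = {free(right)} ∪ {carry(b4,left), robot_in(rmD)}
          = {carry(b4,left), free(right), robot_in(rmD)}

== RESULT ==
["carry(b4,left)", "free(right)", "robot_in(rmD)"]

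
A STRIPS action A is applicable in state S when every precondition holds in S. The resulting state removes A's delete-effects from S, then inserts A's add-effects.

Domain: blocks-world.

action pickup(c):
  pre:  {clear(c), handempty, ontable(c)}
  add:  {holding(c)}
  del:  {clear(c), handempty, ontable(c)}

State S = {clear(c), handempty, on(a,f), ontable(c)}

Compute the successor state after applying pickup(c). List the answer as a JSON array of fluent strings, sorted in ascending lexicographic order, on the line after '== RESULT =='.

Progress:
  pre ⊆ S: {clear(c), handempty, ontable(c)} ⊆ S  — applicable
  S \ del = {on(a,f)}
  ∪ add   = {holding(c), on(a,f)}

== RESULT ==
["holding(c)", "on(a,f)"]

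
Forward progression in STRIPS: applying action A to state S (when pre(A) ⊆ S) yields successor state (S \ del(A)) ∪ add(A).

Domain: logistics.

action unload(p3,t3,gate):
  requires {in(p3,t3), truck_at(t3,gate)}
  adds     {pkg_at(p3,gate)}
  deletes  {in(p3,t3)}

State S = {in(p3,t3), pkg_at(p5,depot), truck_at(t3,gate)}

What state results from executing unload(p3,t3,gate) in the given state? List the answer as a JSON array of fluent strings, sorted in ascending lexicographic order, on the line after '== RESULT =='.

Progress:
  pre ⊆ S: {in(p3,t3), truck_at(t3,gate)} ⊆ S  — applicable
  S \ del = {pkg_at(p5,depot), truck_at(t3,gate)}
  ∪ add   = {pkg_at(p3,gate), pkg_at(p5,depot), truck_at(t3,gate)}

== RESULT ==
["pkg_at(p3,gate)", "pkg_at(p5,depot)", "truck_at(t3,gate)"]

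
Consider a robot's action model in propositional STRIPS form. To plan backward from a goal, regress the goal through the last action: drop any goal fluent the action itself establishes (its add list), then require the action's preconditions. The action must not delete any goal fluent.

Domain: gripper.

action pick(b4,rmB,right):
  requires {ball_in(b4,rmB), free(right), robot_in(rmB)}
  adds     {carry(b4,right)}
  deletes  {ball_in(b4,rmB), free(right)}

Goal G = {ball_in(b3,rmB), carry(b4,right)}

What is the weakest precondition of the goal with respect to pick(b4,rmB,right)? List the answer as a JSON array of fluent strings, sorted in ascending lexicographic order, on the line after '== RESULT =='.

Regress:
  G ∩ del = {}  (empty — regression defined)
  G \ add = {ball_in(b3,rmB), carry(b4,right)} \ {carry(b4,right)} = {ball_in(b3,rmB)}
  ∪ pre   = {ball_in(b3,rmB)} ∪ {ball_in(b4,rmB), free(right), robot_in(rmB)}
          = {ball_in(b3,rmB), ball_in(b4,rmB), free(right), robot_in(rmB)}

== RESULT ==
["ball_in(b3,rmB)", "ball_in(b4,rmB)", "free(right)", "robot_in(rmB)"]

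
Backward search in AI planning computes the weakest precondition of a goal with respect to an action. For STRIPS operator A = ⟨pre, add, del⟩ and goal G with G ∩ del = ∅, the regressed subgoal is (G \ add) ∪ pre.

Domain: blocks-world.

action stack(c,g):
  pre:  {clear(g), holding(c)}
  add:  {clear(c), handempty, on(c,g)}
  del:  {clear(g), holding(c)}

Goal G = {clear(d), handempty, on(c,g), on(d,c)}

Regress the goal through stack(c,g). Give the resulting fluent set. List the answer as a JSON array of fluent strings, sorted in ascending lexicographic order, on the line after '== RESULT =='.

Compute (G \ add) ∪ pre:
  G ∩ del = {}  (empty — regression defined)
  G \ add = {clear(d), handempty, on(c,g), on(d,c)} \ {clear(c), handempty, on(c,g)} = {clear(d), on(d,c)}
  ∪ pre   = {clear(d), on(d,c)} ∪ {clear(g), holding(c)}
          = {clear(d), clear(g), holding(c), on(d,c)}

== RESULT ==
["clear(d)", "clear(g)", "holding(c)", "on(d,c)"]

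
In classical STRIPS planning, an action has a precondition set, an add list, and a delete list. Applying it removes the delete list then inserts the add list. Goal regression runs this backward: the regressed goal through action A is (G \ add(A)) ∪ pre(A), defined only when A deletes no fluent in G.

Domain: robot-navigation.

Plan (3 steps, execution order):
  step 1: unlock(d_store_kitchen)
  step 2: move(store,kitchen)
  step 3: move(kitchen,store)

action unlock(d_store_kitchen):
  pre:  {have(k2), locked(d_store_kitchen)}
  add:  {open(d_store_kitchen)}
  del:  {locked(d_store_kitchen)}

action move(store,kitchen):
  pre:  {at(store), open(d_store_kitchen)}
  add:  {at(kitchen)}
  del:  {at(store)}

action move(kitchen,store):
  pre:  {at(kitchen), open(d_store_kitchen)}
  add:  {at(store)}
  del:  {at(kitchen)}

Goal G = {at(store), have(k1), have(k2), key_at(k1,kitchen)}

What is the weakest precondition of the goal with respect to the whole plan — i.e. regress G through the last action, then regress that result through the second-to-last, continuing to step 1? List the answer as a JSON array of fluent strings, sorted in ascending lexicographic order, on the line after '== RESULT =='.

Regress step by step:
  through step 3 (move(kitchen,store)): drop {at(store)}, keep {have(k1), have(k2), key_at(k1,kitchen)}, require {at(kitchen), open(d_store_kitchen)}
    → {at(kitchen), have(k1), have(k2), key_at(k1,kitchen), open(d_store_kitchen)}
  through step 2 (move(store,kitchen)): drop {at(kitchen)}, keep {have(k1), have(k2), key_at(k1,kitchen), open(d_store_kitchen)}, require {at(store), open(d_store_kitchen)}
    → {at(store), have(k1), have(k2), key_at(k1,kitchen), open(d_store_kitchen)}
  through step 1 (unlock(d_store_kitchen)): drop {open(d_store_kitchen)}, keep {at(store), have(k1), have(k2), key_at(k1,kitchen)}, require {have(k2), locked(d_store_kitchen)}
    → {at(store), have(k1), have(k2), key_at(k1,kitchen), locked(d_store_kitchen)}

== RESULT ==
["at(store)", "have(k1)", "have(k2)", "key_at(k1,kitchen)", "locked(d_store_kitchen)"]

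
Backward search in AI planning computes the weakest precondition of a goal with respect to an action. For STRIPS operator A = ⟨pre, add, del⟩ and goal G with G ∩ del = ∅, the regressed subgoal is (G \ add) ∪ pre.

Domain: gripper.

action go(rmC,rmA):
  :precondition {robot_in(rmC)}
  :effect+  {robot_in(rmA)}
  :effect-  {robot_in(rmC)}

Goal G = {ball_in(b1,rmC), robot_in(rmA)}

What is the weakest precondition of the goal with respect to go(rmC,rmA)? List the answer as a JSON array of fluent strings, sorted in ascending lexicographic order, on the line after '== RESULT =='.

Compute (G \ add) ∪ pre:
  G ∩ del = {}  (empty — regression defined)
  G \ add = {ball_in(b1,rmC), robot_in(rmA)} \ {robot_in(rmA)} = {ball_in(b1,rmC)}
  ∪ pre   = {ball_in(b1,rmC)} ∪ {robot_in(rmC)}
          = {ball_in(b1,rmC), robot_in(rmC)}

== RESULT ==
["ball_in(b1,rmC)", "robot_in(rmC)"]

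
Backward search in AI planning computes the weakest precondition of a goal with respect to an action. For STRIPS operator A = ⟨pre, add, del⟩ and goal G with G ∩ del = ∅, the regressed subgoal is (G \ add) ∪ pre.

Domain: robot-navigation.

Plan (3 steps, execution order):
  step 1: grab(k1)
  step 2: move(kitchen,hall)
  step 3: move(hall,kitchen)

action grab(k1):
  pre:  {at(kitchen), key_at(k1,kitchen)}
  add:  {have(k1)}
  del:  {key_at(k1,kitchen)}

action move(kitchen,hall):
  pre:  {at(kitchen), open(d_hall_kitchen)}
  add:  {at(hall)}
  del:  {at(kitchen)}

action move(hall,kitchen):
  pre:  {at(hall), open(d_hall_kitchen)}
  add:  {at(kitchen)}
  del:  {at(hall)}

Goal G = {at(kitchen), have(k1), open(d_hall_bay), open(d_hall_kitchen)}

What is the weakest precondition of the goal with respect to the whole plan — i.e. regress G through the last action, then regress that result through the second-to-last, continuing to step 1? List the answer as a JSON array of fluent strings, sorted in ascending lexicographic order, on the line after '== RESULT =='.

Work backward from the goal:
  through step 3 (move(hall,kitchen)): drop {at(kitchen)}, keep {have(k1), open(d_hall_bay), open(d_hall_kitchen)}, require {at(hall), open(d_hall_kitchen)}
    → {at(hall), have(k1), open(d_hall_bay), open(d_hall_kitchen)}
  through step 2 (move(kitchen,hall)): drop {at(hall)}, keep {have(k1), open(d_hall_bay), open(d_hall_kitchen)}, require {at(kitchen), open(d_hall_kitchen)}
    → {at(kitchen), have(k1), open(d_hall_bay), open(d_hall_kitchen)}
  through step 1 (grab(k1)): drop {have(k1)}, keep {at(kitchen), open(d_hall_bay), open(d_hall_kitchen)}, require {at(kitchen), key_at(k1,kitchen)}
    → {at(kitchen), key_at(k1,kitchen), open(d_hall_bay), open(d_hall_kitchen)}

== RESULT ==
["at(kitchen)", "key_at(k1,kitchen)", "open(d_hall_bay)", "open(d_hall_kitchen)"]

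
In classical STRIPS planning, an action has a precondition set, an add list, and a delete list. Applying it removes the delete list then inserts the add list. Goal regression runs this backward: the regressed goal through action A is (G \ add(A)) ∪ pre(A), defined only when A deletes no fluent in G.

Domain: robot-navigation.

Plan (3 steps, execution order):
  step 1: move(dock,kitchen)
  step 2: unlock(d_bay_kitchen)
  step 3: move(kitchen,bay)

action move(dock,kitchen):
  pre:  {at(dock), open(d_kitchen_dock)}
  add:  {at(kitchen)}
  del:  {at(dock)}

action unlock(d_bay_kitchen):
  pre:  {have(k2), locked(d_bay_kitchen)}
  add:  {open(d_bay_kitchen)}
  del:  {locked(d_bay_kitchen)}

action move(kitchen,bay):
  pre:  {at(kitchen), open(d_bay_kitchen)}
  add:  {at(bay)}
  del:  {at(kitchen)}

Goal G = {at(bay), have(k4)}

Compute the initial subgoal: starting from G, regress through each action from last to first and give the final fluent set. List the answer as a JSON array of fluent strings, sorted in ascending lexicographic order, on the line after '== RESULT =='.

Work backward from the goal:
  through step 3 (move(kitchen,bay)): drop {at(bay)}, keep {have(k4)}, require {at(kitchen), open(d_bay_kitchen)}
    → {at(kitchen), have(k4), open(d_bay_kitchen)}
  through step 2 (unlock(d_bay_kitchen)): drop {open(d_bay_kitchen)}, keep {at(kitchen), have(k4)}, require {have(k2), locked(d_bay_kitchen)}
    → {at(kitchen), have(k2), have(k4), locked(d_bay_kitchen)}
  through step 1 (move(dock,kitchen)): drop {at(kitchen)}, keep {have(k2), have(k4), locked(d_bay_kitchen)}, require {at(dock), open(d_kitchen_dock)}
    → {at(dock), have(k2), have(k4), locked(d_bay_kitchen), open(d_kitchen_dock)}

== RESULT ==
["at(dock)", "have(k2)", "have(k4)", "locked(d_bay_kitchen)", "open(d_kitchen_dock)"]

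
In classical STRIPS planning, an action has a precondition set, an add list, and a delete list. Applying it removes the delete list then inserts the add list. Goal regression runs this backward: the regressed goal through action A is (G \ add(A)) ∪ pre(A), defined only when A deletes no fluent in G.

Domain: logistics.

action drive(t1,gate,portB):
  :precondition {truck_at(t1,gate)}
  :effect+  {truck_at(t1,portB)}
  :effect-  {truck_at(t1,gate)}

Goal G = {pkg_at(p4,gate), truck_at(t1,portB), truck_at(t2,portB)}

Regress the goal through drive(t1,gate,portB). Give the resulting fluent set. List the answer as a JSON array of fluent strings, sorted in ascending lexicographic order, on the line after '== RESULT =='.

Compute (G \ add) ∪ pre:
  G ∩ del = {}  (empty — regression defined)
  G \ add = {pkg_at(p4,gate), truck_at(t1,portB), truck_at(t2,portB)} \ {truck_at(t1,portB)} = {pkg_at(p4,gate), truck_at(t2,portB)}
  ∪ pre   = {pkg_at(p4,gate), truck_at(t2,portB)} ∪ {truck_at(t1,gate)}
          = {pkg_at(p4,gate), truck_at(t1,gate), truck_at(t2,portB)}

== RESULT ==
["pkg_at(p4,gate)", "truck_at(t1,gate)", "truck_at(t2,portB)"]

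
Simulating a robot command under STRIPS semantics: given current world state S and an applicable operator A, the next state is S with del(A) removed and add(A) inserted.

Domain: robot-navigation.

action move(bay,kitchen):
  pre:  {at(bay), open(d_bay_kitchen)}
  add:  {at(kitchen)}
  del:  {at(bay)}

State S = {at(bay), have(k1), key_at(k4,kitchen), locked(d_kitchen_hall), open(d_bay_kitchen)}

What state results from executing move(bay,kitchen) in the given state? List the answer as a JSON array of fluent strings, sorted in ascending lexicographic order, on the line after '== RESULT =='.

Progress:
  pre ⊆ S: {at(bay), open(d_bay_kitchen)} ⊆ S  — applicable
  S \ del = {have(k1), key_at(k4,kitchen), locked(d_kitchen_hall), open(d_bay_kitchen)}
  ∪ add   = {at(kitchen), have(k1), key_at(k4,kitchen), locked(d_kitchen_hall), open(d_bay_kitchen)}

== RESULT ==
["at(kitchen)", "have(k1)", "key_at(k4,kitchen)", "locked(d_kitchen_hall)", "open(d_bay_kitchen)"]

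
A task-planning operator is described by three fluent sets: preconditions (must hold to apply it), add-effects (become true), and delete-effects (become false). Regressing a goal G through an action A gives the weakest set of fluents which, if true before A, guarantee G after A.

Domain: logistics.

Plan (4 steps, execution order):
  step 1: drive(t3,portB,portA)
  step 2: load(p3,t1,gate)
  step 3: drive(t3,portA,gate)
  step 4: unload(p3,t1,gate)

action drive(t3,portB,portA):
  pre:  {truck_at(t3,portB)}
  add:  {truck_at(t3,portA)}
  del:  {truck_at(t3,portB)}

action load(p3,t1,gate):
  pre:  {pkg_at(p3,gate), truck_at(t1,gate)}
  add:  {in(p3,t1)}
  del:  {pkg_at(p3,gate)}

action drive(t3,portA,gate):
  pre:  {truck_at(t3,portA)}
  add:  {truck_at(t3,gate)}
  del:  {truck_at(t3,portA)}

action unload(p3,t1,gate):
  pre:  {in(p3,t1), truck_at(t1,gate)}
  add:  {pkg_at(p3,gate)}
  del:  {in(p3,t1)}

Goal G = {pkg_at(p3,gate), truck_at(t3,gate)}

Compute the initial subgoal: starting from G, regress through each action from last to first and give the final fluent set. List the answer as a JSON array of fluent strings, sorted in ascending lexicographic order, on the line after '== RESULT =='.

Regress step by step:
  through step 4 (unload(p3,t1,gate)): drop {pkg_at(p3,gate)}, keep {truck_at(t3,gate)}, require {in(p3,t1), truck_at(t1,gate)}
    → {in(p3,t1), truck_at(t1,gate), truck_at(t3,gate)}
  through step 3 (drive(t3,portA,gate)): drop {truck_at(t3,gate)}, keep {in(p3,t1), truck_at(t1,gate)}, require {truck_at(t3,portA)}
    → {in(p3,t1), truck_at(t1,gate), truck_at(t3,portA)}
  through step 2 (load(p3,t1,gate)): drop {in(p3,t1)}, keep {truck_at(t1,gate), truck_at(t3,portA)}, require {pkg_at(p3,gate), truck_at(t1,gate)}
    → {pkg_at(p3,gate), truck_at(t1,gate), truck_at(t3,portA)}
  through step 1 (drive(t3,portB,portA)): drop {truck_at(t3,portA)}, keep {pkg_at(p3,gate), truck_at(t1,gate)}, require {truck_at(t3,portB)}
    → {pkg_at(p3,gate), truck_at(t1,gate), truck_at(t3,portB)}

== RESULT ==
["pkg_at(p3,gate)", "truck_at(t1,gate)", "truck_at(t3,portB)"]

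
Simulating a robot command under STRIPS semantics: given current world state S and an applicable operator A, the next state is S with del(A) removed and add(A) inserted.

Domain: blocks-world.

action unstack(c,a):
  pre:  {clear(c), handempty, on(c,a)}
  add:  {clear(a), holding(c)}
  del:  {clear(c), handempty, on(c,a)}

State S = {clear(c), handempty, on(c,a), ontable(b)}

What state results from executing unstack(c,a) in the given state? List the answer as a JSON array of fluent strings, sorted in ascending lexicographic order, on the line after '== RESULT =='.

Compute (S \ del) ∪ add:
  pre ⊆ S: {clear(c), handempty, on(c,a)} ⊆ S  — applicable
  S \ del = {ontable(b)}
  ∪ add   = {clear(a), holding(c), ontable(b)}

== RESULT ==
["clear(a)", "holding(c)", "ontable(b)"]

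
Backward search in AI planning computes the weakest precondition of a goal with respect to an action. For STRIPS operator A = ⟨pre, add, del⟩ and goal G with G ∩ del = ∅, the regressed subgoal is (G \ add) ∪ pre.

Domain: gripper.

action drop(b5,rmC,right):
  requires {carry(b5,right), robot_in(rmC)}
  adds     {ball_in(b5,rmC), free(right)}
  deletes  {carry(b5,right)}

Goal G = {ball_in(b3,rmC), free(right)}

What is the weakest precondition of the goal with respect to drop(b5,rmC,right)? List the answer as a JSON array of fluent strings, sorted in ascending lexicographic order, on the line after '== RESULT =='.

Compute (G \ add) ∪ pre:
  G ∩ del = {}  (empty — regression defined)
  G \ add = {ball_in(b3,rmC), free(right)} \ {ball_in(b5,rmC), free(right)} = {ball_in(b3,rmC)}
  ∪ pre   = {ball_in(b3,rmC)} ∪ {carry(b5,right), robot_in(rmC)}
          = {ball_in(b3,rmC), carry(b5,right), robot_in(rmC)}

== RESULT ==
["ball_in(b3,rmC)", "carry(b5,right)", "robot_in(rmC)"]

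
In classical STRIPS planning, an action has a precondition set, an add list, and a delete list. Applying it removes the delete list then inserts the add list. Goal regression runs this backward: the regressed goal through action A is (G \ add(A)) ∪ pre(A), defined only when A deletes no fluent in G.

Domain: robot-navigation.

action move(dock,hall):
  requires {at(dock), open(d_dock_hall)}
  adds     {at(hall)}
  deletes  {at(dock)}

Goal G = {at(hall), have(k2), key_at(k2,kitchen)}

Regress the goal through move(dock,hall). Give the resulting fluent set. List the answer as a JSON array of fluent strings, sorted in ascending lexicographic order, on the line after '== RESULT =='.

Regress:
  G ∩ del = {}  (empty — regression defined)
  G \ add = {at(hall), have(k2), key_at(k2,kitchen)} \ {at(hall)} = {have(k2), key_at(k2,kitchen)}
  ∪ pre   = {have(k2), key_at(k2,kitchen)} ∪ {at(dock), open(d_dock_hall)}
          = {at(dock), have(k2), key_at(k2,kitchen), open(d_dock_hall)}

== RESULT ==
["at(dock)", "have(k2)", "key_at(k2,kitchen)", "open(d_dock_hall)"]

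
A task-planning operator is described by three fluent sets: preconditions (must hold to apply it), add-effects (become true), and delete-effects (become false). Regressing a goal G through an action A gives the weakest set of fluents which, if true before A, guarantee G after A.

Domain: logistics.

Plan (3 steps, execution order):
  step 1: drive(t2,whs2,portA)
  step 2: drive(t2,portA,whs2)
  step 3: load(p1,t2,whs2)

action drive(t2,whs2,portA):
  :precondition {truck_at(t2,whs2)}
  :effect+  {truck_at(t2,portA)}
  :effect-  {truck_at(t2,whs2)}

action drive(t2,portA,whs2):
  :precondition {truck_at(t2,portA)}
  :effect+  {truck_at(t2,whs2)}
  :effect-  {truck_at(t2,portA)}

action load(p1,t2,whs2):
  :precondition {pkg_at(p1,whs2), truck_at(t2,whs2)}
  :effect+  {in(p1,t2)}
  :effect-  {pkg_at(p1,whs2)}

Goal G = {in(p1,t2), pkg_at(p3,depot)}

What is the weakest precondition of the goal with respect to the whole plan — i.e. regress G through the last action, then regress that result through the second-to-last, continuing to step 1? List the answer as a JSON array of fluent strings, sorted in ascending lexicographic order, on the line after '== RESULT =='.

Regress step by step:
  through step 3 (load(p1,t2,whs2)): drop {in(p1,t2)}, keep {pkg_at(p3,depot)}, require {pkg_at(p1,whs2), truck_at(t2,whs2)}
    → {pkg_at(p1,whs2), pkg_at(p3,depot), truck_at(t2,whs2)}
  through step 2 (drive(t2,portA,whs2)): drop {truck_at(t2,whs2)}, keep {pkg_at(p1,whs2), pkg_at(p3,depot)}, require {truck_at(t2,portA)}
    → {pkg_at(p1,whs2), pkg_at(p3,depot), truck_at(t2,portA)}
  through step 1 (drive(t2,whs2,portA)): drop {truck_at(t2,portA)}, keep {pkg_at(p1,whs2), pkg_at(p3,depot)}, require {truck_at(t2,whs2)}
    → {pkg_at(p1,whs2), pkg_at(p3,depot), truck_at(t2,whs2)}

== RESULT ==
["pkg_at(p1,whs2)", "pkg_at(p3,depot)", "truck_at(t2,whs2)"]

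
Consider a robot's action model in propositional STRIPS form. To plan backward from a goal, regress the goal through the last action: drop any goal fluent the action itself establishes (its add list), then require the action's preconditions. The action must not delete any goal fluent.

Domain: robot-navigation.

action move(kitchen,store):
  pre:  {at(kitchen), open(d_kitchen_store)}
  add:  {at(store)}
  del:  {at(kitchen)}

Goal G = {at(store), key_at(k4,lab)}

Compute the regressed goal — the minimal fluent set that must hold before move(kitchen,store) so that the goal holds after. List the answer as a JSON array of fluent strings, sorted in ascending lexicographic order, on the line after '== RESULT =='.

Regress:
  G ∩ del = {}  (empty — regression defined)
  G \ add = {at(store), key_at(k4,lab)} \ {at(store)} = {key_at(k4,lab)}
  ∪ pre   = {key_at(k4,lab)} ∪ {at(kitchen), open(d_kitchen_store)}
          = {at(kitchen), key_at(k4,lab), open(d_kitchen_store)}

== RESULT ==
["at(kitchen)", "key_at(k4,lab)", "open(d_kitchen_store)"]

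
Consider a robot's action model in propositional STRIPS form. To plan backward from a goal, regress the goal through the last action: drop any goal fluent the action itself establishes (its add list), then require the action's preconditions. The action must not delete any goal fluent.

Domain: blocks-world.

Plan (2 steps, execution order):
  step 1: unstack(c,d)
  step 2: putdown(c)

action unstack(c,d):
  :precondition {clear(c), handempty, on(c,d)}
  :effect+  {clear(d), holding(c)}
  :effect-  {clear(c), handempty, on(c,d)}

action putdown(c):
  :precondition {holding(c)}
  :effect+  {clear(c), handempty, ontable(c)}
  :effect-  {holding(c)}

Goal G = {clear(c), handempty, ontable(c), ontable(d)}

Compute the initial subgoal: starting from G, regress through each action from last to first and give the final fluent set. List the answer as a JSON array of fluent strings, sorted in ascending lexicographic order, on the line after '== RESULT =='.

Regress step by step:
  through step 2 (putdown(c)): drop {clear(c), handempty, ontable(c)}, keep {ontable(d)}, require {holding(c)}
    → {holding(c), ontable(d)}
  through step 1 (unstack(c,d)): drop {holding(c)}, keep {ontable(d)}, require {clear(c), handempty, on(c,d)}
    → {clear(c), handempty, on(c,d), ontable(d)}

== RESULT ==
["clear(c)", "handempty", "on(c,d)", "ontable(d)"]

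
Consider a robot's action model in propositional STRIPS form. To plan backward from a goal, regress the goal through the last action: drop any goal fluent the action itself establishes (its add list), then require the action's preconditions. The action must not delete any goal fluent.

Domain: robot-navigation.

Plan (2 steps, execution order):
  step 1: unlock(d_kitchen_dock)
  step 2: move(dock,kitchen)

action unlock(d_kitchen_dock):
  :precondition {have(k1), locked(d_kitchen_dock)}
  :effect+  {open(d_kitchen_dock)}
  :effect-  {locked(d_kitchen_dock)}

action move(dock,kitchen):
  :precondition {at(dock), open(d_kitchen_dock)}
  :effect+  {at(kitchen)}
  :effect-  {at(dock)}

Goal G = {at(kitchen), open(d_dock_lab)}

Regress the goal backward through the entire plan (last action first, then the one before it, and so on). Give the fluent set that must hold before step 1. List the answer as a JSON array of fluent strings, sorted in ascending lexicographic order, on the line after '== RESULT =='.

Regress step by step:
  through step 2 (move(dock,kitchen)): drop {at(kitchen)}, keep {open(d_dock_lab)}, require {at(dock), open(d_kitchen_dock)}
    → {at(dock), open(d_dock_lab), open(d_kitchen_dock)}
  through step 1 (unlock(d_kitchen_dock)): drop {open(d_kitchen_dock)}, keep {at(dock), open(d_dock_lab)}, require {have(k1), locked(d_kitchen_dock)}
    → {at(dock), have(k1), locked(d_kitchen_dock), open(d_dock_lab)}

== RESULT ==
["at(dock)", "have(k1)", "locked(d_kitchen_dock)", "open(d_dock_lab)"]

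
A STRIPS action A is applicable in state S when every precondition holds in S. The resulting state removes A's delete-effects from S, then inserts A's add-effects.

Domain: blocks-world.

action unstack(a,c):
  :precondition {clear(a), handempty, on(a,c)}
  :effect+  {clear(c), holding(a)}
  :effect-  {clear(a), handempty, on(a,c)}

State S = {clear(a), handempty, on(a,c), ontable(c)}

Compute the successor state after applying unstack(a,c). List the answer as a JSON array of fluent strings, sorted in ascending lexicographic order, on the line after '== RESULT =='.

Compute (S \ del) ∪ add:
  pre ⊆ S: {clear(a), handempty, on(a,c)} ⊆ S  — applicable
  S \ del = {ontable(c)}
  ∪ add   = {clear(c), holding(a), ontable(c)}

== RESULT ==
["clear(c)", "holding(a)", "ontable(c)"]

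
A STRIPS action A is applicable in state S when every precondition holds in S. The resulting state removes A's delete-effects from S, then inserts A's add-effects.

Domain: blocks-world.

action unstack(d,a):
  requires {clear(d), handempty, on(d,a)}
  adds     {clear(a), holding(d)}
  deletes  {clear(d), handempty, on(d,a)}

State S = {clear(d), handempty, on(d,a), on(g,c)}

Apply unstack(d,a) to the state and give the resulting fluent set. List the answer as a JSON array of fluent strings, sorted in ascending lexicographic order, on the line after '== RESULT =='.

Compute (S \ del) ∪ add:
  pre ⊆ S: {clear(d), handempty, on(d,a)} ⊆ S  — applicable
  S \ del = {on(g,c)}
  ∪ add   = {clear(a), holding(d), on(g,c)}

== RESULT ==
["clear(a)", "holding(d)", "on(g,c)"]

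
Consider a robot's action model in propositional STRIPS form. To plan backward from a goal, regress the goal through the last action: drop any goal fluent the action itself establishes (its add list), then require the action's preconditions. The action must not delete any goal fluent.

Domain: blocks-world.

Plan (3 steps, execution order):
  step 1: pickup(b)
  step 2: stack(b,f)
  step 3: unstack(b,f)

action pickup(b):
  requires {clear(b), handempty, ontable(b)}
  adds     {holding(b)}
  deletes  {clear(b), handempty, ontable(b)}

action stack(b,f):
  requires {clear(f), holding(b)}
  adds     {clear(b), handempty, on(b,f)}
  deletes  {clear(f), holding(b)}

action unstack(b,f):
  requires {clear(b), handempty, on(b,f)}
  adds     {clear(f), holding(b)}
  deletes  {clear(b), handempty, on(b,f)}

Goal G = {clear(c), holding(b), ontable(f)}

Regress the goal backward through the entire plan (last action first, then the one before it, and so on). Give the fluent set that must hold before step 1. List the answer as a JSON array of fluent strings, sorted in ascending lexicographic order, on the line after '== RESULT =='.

Regress step by step:
  through step 3 (unstack(b,f)): drop {holding(b)}, keep {clear(c), ontable(f)}, require {clear(b), handempty, on(b,f)}
    → {clear(b), clear(c), handempty, on(b,f), ontable(f)}
  through step 2 (stack(b,f)): drop {clear(b), handempty, on(b,f)}, keep {clear(c), ontable(f)}, require {clear(f), holding(b)}
    → {clear(c), clear(f), holding(b), ontable(f)}
  through step 1 (pickup(b)): drop {holding(b)}, keep {clear(c), clear(f), ontable(f)}, require {clear(b), handempty, ontable(b)}
    → {clear(b), clear(c), clear(f), handempty, ontable(b), ontable(f)}

== RESULT ==
["clear(b)", "clear(c)", "clear(f)", "handempty", "ontable(b)", "ontable(f)"]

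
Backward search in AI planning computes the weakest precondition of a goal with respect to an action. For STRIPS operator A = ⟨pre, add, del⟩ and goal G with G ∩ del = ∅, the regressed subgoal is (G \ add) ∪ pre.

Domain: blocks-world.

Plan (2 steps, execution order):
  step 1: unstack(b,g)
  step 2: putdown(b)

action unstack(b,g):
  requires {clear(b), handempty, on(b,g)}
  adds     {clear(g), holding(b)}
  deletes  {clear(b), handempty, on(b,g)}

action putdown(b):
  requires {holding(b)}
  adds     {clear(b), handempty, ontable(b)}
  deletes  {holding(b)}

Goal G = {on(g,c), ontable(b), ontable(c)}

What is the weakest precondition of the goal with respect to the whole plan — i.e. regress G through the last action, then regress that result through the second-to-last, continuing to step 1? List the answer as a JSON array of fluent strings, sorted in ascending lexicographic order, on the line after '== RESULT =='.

Work backward from the goal:
  through step 2 (putdown(b)): drop {ontable(b)}, keep {on(g,c), ontable(c)}, require {holding(b)}
    → {holding(b), on(g,c), ontable(c)}
  through step 1 (unstack(b,g)): drop {holding(b)}, keep {on(g,c), ontable(c)}, require {clear(b), handempty, on(b,g)}
    → {clear(b), handempty, on(b,g), on(g,c), ontable(c)}

== RESULT ==
["clear(b)", "handempty", "on(b,g)", "on(g,c)", "ontable(c)"]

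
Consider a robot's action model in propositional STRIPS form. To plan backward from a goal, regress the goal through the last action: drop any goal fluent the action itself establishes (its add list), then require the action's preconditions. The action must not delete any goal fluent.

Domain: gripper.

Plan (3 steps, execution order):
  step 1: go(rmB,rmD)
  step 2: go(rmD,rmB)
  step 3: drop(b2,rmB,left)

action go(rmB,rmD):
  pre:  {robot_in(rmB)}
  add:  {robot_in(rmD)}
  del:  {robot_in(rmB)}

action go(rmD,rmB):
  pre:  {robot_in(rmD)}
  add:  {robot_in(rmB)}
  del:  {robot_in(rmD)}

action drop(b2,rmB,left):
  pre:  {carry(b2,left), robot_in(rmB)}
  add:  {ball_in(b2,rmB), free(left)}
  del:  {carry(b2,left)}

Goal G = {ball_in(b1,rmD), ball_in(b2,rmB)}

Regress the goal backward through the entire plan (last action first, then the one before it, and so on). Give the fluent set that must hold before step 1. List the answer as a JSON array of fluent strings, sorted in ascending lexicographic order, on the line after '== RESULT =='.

Work backward from the goal:
  through step 3 (drop(b2,rmB,left)): drop {ball_in(b2,rmB)}, keep {ball_in(b1,rmD)}, require {carry(b2,left), robot_in(rmB)}
    → {ball_in(b1,rmD), carry(b2,left), robot_in(rmB)}
  through step 2 (go(rmD,rmB)): drop {robot_in(rmB)}, keep {ball_in(b1,rmD), carry(b2,left)}, require {robot_in(rmD)}
    → {ball_in(b1,rmD), carry(b2,left), robot_in(rmD)}
  through step 1 (go(rmB,rmD)): drop {robot_in(rmD)}, keep {ball_in(b1,rmD), carry(b2,left)}, require {robot_in(rmB)}
    → {ball_in(b1,rmD), carry(b2,left), robot_in(rmB)}

== RESULT ==
["ball_in(b1,rmD)", "carry(b2,left)", "robot_in(rmB)"]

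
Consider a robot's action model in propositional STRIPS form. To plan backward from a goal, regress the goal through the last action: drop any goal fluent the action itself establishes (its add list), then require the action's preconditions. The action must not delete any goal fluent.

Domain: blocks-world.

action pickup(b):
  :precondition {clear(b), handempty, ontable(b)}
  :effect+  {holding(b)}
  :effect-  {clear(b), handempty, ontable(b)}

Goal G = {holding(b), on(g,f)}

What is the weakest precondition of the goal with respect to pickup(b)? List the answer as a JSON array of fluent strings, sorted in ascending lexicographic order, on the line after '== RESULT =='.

Regress:
  G ∩ del = {}  (empty — regression defined)
  G \ add = {holding(b), on(g,f)} \ {holding(b)} = {on(g,f)}
  ∪ pre   = {on(g,f)} ∪ {clear(b), handempty, ontable(b)}
          = {clear(b), handempty, on(g,f), ontable(b)}

== RESULT ==
["clear(b)", "handempty", "on(g,f)", "ontable(b)"]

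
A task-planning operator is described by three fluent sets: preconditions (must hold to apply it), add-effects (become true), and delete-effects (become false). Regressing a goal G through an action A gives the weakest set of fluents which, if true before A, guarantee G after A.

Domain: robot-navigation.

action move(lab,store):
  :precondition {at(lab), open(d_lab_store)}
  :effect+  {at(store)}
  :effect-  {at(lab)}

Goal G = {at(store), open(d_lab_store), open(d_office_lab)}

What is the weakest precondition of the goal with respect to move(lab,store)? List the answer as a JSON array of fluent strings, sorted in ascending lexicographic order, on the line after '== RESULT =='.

Compute (G \ add) ∪ pre:
  G ∩ del = {}  (empty — regression defined)
  G \ add = {at(store), open(d_lab_store), open(d_office_lab)} \ {at(store)} = {open(d_lab_store), open(d_office_lab)}
  ∪ pre   = {open(d_lab_store), open(d_office_lab)} ∪ {at(lab), open(d_lab_store)}
          = {at(lab), open(d_lab_store), open(d_office_lab)}

== RESULT ==
["at(lab)", "open(d_lab_store)", "open(d_office_lab)"]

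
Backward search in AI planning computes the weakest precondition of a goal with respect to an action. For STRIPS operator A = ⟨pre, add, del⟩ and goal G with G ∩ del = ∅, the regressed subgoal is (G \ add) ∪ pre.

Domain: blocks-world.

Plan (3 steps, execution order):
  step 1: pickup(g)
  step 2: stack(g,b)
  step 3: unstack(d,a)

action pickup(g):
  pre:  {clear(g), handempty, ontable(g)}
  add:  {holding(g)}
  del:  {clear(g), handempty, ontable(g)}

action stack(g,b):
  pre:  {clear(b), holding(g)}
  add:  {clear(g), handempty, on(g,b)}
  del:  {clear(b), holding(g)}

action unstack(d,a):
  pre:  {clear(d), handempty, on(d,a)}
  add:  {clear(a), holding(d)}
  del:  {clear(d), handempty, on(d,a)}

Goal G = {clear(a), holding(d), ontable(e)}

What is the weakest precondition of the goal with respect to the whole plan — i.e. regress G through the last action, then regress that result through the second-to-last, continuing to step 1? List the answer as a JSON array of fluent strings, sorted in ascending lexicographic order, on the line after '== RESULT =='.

Work backward from the goal:
  through step 3 (unstack(d,a)): drop {clear(a), holding(d)}, keep {ontable(e)}, require {clear(d), handempty, on(d,a)}
    → {clear(d), handempty, on(d,a), ontable(e)}
  through step 2 (stack(g,b)): drop {handempty}, keep {clear(d), on(d,a), ontable(e)}, require {clear(b), holding(g)}
    → {clear(b), clear(d), holding(g), on(d,a), ontable(e)}
  through step 1 (pickup(g)): drop {holding(g)}, keep {clear(b), clear(d), on(d,a), ontable(e)}, require {clear(g), handempty, ontable(g)}
    → {clear(b), clear(d), clear(g), handempty, on(d,a), ontable(e), ontable(g)}

== RESULT ==
["clear(b)", "clear(d)", "clear(g)", "handempty", "on(d,a)", "ontable(e)", "ontable(g)"]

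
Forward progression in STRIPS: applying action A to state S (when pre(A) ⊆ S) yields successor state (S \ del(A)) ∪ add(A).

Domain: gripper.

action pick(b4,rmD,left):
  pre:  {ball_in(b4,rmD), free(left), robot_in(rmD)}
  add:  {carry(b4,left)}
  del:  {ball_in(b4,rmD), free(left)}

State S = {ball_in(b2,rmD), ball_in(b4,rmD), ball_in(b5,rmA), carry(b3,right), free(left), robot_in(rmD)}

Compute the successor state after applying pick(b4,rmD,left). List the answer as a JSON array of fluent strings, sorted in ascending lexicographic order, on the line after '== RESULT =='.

Compute (S \ del) ∪ add:
  pre ⊆ S: {ball_in(b4,rmD), free(left), robot_in(rmD)} ⊆ S  — applicable
  S \ del = {ball_in(b2,rmD), ball_in(b5,rmA), carry(b3,right), robot_in(rmD)}
  ∪ add   = {ball_in(b2,rmD), ball_in(b5,rmA), carry(b3,right), carry(b4,left), robot_in(rmD)}

== RESULT ==
["ball_in(b2,rmD)", "ball_in(b5,rmA)", "carry(b3,right)", "carry(b4,left)", "robot_in(rmD)"]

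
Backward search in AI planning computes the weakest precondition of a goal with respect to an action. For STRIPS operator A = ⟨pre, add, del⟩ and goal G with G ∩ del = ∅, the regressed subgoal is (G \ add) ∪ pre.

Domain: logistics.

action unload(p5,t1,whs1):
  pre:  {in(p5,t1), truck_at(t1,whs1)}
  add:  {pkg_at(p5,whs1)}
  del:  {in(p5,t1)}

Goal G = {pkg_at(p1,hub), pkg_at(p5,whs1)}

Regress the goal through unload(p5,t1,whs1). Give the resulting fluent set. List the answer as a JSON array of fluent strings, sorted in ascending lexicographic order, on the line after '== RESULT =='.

Compute (G \ add) ∪ pre:
  G ∩ del = {}  (empty — regression defined)
  G \ add = {pkg_at(p1,hub), pkg_at(p5,whs1)} \ {pkg_at(p5,whs1)} = {pkg_at(p1,hub)}
  ∪ pre   = {pkg_at(p1,hub)} ∪ {in(p5,t1), truck_at(t1,whs1)}
          = {in(p5,t1), pkg_at(p1,hub), truck_at(t1,whs1)}

== RESULT ==
["in(p5,t1)", "pkg_at(p1,hub)", "truck_at(t1,whs1)"]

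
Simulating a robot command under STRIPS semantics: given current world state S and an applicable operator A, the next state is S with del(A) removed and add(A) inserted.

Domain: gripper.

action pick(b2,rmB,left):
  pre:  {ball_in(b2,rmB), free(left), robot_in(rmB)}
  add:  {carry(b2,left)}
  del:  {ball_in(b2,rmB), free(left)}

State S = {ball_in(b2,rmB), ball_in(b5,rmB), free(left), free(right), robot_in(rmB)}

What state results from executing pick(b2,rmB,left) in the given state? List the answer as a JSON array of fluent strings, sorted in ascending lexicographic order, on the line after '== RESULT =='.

Compute (S \ del) ∪ add:
  pre ⊆ S: {ball_in(b2,rmB), free(left), robot_in(rmB)} ⊆ S  — applicable
  S \ del = {ball_in(b5,rmB), free(right), robot_in(rmB)}
  ∪ add   = {ball_in(b5,rmB), carry(b2,left), free(right), robot_in(rmB)}

== RESULT ==
["ball_in(b5,rmB)", "carry(b2,left)", "free(right)", "robot_in(rmB)"]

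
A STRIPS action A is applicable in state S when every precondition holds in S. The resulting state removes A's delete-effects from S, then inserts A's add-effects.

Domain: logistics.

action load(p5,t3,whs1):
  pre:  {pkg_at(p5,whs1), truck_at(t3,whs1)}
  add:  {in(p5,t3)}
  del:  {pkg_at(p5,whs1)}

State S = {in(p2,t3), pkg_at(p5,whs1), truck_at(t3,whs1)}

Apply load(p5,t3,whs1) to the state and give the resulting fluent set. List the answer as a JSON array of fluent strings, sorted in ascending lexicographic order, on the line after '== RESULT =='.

Progress:
  pre ⊆ S: {pkg_at(p5,whs1), truck_at(t3,whs1)} ⊆ S  — applicable
  S \ del = {in(p2,t3), truck_at(t3,whs1)}
  ∪ add   = {in(p2,t3), in(p5,t3), truck_at(t3,whs1)}

== RESULT ==
["in(p2,t3)", "in(p5,t3)", "truck_at(t3,whs1)"]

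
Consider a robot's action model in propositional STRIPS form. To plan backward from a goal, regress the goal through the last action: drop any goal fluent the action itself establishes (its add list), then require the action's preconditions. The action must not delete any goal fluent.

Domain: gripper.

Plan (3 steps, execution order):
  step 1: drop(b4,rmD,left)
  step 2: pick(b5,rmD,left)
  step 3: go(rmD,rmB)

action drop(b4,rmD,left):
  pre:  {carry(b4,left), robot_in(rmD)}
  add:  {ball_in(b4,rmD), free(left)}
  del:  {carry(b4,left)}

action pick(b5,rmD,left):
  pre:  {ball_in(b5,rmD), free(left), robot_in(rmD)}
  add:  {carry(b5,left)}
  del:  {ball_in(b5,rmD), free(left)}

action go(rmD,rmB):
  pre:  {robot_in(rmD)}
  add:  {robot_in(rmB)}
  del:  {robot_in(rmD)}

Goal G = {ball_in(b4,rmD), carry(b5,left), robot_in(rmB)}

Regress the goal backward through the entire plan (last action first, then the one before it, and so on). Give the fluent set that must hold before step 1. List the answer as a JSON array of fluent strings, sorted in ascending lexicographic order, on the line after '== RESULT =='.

Regress step by step:
  through step 3 (go(rmD,rmB)): drop {robot_in(rmB)}, keep {ball_in(b4,rmD), carry(b5,left)}, require {robot_in(rmD)}
    → {ball_in(b4,rmD), carry(b5,left), robot_in(rmD)}
  through step 2 (pick(b5,rmD,left)): drop {carry(b5,left)}, keep {ball_in(b4,rmD), robot_in(rmD)}, require {ball_in(b5,rmD), free(left), robot_in(rmD)}
    → {ball_in(b4,rmD), ball_in(b5,rmD), free(left), robot_in(rmD)}
  through step 1 (drop(b4,rmD,left)): drop {ball_in(b4,rmD), free(left)}, keep {ball_in(b5,rmD), robot_in(rmD)}, require {carry(b4,left), robot_in(rmD)}
    → {ball_in(b5,rmD), carry(b4,left), robot_in(rmD)}

== RESULT ==
["ball_in(b5,rmD)", "carry(b4,left)", "robot_in(rmD)"]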